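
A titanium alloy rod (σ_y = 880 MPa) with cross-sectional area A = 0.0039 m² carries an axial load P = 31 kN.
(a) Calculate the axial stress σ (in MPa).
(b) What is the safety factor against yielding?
(a) Axial stress σ = P/A. Convert P = 31 kN = 31000 N.
  σ = 31000 / 0.0039 = 7.949 × 10⁶ Pa = 7.949 MPa
(b) Safety factor SF = σ_y/σ = 880 / 7.949 = 110.7
Final answer: (a) σ = 7.949 MPa, (b) SF = 110.7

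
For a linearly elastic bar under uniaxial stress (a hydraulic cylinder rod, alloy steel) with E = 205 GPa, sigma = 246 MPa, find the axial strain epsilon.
Model: a linearly elastic bar under uniaxial stress, so sigma = E·epsilon.
Solve for epsilon: epsilon = sigma / E.
Convert to SI units:
  E = 205 GPa = 2.05 × 10¹¹ Pa
  sigma = 246 MPa = 2.46 × 10⁸ Pa
Substitute:
  epsilon = (2.46 × 10⁸) / (2.05 × 10¹¹)
  epsilon = 0.0012
Final answer: epsilon = 0.0012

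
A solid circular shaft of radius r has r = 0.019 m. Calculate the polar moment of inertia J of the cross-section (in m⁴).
Model: a solid circular shaft of radius r, so J = (π·r^4) / 2.
Substitute:
  J = (π × 0.019^4) / 2
  J = 2.047 × 10⁻⁷ m⁴
Final answer: J = 2.047 × 10⁻⁷ m⁴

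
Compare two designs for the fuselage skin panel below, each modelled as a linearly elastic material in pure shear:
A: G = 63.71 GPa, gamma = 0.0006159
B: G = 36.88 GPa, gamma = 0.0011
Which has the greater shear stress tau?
Model: a linearly elastic material in pure shear, so tau = G·gamma (SI units).
  A: tau = (6.371 × 10¹⁰) × 0.0006159 = 3.924 × 10⁷ Pa = 39.24 MPa
  B: tau = (3.688 × 10¹⁰) × 0.0011 = 4.057 × 10⁷ Pa = 40.57 MPa
40.57 MPa > 39.24 MPa, so B is larger.
Final answer: B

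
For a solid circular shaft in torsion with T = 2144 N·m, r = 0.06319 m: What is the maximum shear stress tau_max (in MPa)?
Model: a solid circular shaft in torsion, so tau_max = (2·T) / (π·r^3).
Substitute:
  tau_max = (2 × 2144) / (π × 0.06319^3)
  tau_max = 5.41 × 10⁶ Pa
Convert: tau_max = 5.41 × 10⁶ Pa = 5.41 MPa
Final answer: tau_max = 5.41 MPa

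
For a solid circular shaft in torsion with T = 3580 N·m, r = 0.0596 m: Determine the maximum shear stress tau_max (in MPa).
Model: a solid circular shaft in torsion, so tau_max = (2·T) / (π·r^3).
Substitute:
  tau_max = (2 × 3580) / (π × 0.0596^3)
  tau_max = 1.077 × 10⁷ Pa
Convert: tau_max = 1.077 × 10⁷ Pa = 10.77 MPa
Final answer: tau_max = 10.77 MPa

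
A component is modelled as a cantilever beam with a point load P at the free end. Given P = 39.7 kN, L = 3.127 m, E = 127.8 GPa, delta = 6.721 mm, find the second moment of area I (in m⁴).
Model: a cantilever beam with a point load P at the free end, so delta = (P·L^3) / (3·E·I).
Solve for I: I = (P·L^3) / (3·delta·E).
Convert to SI units:
  P = 39.7 kN = 39700 N
  E = 127.8 GPa = 1.278 × 10¹¹ Pa
  delta = 6.721 mm = 0.006721 m
Substitute:
  I = (39700 × 3.127^3) / (3 × 0.006721 × (1.278 × 10¹¹))
  I = 0.0004711 m⁴
Final answer: I = 0.0004711 m⁴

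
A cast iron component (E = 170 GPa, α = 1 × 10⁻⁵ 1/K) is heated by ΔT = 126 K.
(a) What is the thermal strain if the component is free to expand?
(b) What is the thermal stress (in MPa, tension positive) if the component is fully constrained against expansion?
(a) Free thermal strain ε_th = α·ΔT = (1 × 10⁻⁵) × 126 = 0.00126
(b) Fully constrained, the expansion is suppressed, so σ = -E·α·ΔT. Convert E = 170 GPa = 1.7 × 10¹¹ Pa.
  σ = -(1.7 × 10¹¹) × (1 × 10⁻⁵) × 126 = -2.142 × 10⁸ Pa = -214.2 MPa (compressive)
Final answer: (a) ε_th = 0.00126, (b) σ = -214.2 MPa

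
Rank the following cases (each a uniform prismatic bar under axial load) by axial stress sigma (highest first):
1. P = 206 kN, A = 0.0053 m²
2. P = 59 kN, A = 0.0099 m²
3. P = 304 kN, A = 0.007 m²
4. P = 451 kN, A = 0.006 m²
Model: a uniform prismatic bar under axial load, so sigma = P / A (SI units).
  Case 1: sigma = 206000 / 0.0053 = 3.887 × 10⁷ Pa = 38.87 MPa
  Case 2: sigma = 59000 / 0.0099 = 5.96 × 10⁶ Pa = 5.96 MPa
  Case 3: sigma = 304000 / 0.007 = 4.343 × 10⁷ Pa = 43.43 MPa
  Case 4: sigma = 451000 / 0.006 = 7.517 × 10⁷ Pa = 75.17 MPa
Ordering: 75.17 MPa (case 4) > 43.43 MPa (case 3) > 38.87 MPa (case 1) > 5.96 MPa (case 2)
Final answer: 4, 3, 1, 2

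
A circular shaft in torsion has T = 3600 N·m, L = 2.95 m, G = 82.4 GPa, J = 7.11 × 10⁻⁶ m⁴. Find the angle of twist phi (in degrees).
Model: a circular shaft in torsion, so phi = (T·L) / (G·J).
Convert to SI units:
  G = 82.4 GPa = 8.24 × 10¹⁰ Pa
Substitute:
  phi = (3600 × 2.95) / ((8.24 × 10¹⁰) × (7.11 × 10⁻⁶))
  phi = 0.01813 rad
Convert to degrees: phi = 0.01813 × 180/π = 1.039°
Final answer: phi = 1.039°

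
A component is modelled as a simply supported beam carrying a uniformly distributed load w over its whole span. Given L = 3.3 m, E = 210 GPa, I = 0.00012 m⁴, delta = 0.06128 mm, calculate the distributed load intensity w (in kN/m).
Model: a simply supported beam carrying a uniformly distributed load w over its whole span, so delta = (5·w·L^4) / (384·E·I).
Solve for w: w = (384·delta·E·I) / (5·L^4).
Convert to SI units:
  E = 210 GPa = 2.1 × 10¹¹ Pa
  delta = 0.06128 mm = 6.128 × 10⁻⁵ m
Substitute:
  w = (384 × (6.128 × 10⁻⁵) × (2.1 × 10¹¹) × 0.00012) / (5 × 3.3^4)
  w = 1000 N/m
Convert: w = 1000 N/m = 1 kN/m
Final answer: w = 1 kN/m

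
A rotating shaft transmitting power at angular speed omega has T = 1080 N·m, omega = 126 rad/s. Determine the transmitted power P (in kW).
Model: a rotating shaft transmitting power at angular speed omega, so P = T·omega.
Substitute:
  P = 1080 × 126
  P = 136100 W
Convert: P = 136100 W = 136.1 kW
Final answer: P = 136.1 kW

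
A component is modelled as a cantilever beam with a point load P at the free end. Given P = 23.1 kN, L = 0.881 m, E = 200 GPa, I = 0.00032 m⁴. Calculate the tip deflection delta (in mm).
Model: a cantilever beam with a point load P at the free end, so delta = (P·L^3) / (3·E·I).
Convert to SI units:
  P = 23.1 kN = 23100 N
  E = 200 GPa = 2 × 10¹¹ Pa
Substitute:
  delta = (23100 × 0.881^3) / (3 × (2 × 10¹¹) × 0.00032)
  delta = 8.227 × 10⁻⁵ m
Convert: delta = 8.227 × 10⁻⁵ m = 0.08227 mm
Final answer: delta = 0.08227 mm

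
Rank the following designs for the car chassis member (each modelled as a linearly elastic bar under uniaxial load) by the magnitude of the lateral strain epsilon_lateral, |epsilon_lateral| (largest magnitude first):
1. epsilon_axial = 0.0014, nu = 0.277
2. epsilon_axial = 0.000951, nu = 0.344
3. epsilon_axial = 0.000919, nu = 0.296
Model: a linearly elastic bar under uniaxial load, so epsilon_lateral = -nu·epsilon_axial (SI units).
  Case 1: epsilon_lateral = -(0.277 × 0.0014) = -0.0003878
  Case 2: epsilon_lateral = -(0.344 × 0.000951) = -0.0003271
  Case 3: epsilon_lateral = -(0.296 × 0.000919) = -0.000272
Ordering by |epsilon_lateral|: 0.0003878 (case 1) > 0.0003271 (case 2) > 0.000272 (case 3)
Final answer: 1, 2, 3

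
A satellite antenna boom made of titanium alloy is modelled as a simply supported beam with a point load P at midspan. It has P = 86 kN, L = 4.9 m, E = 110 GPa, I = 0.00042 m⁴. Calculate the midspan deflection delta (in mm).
Model: a simply supported beam with a point load P at midspan, so delta = (P·L^3) / (48·E·I).
Convert to SI units:
  P = 86 kN = 86000 N
  E = 110 GPa = 1.1 × 10¹¹ Pa
Substitute:
  delta = (86000 × 4.9^3) / (48 × (1.1 × 10¹¹) × 0.00042)
  delta = 0.004563 m
Convert: delta = 0.004563 m = 4.563 mm
Final answer: delta = 4.563 mm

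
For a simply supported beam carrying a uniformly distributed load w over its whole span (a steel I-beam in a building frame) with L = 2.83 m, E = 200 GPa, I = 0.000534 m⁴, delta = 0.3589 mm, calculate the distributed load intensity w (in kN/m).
Model: a simply supported beam carrying a uniformly distributed load w over its whole span, so delta = (5·w·L^4) / (384·E·I).
Solve for w: w = (384·delta·E·I) / (5·L^4).
Convert to SI units:
  E = 200 GPa = 2 × 10¹¹ Pa
  delta = 0.3589 mm = 0.0003589 m
Substitute:
  w = (384 × 0.0003589 × (2 × 10¹¹) × 0.000534) / (5 × 2.83^4)
  w = 45890 N/m
Convert: w = 45890 N/m = 45.89 kN/m
Final answer: w = 45.89 kN/m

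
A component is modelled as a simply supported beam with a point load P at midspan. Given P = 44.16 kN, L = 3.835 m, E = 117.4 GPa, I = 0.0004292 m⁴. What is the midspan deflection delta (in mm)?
Model: a simply supported beam with a point load P at midspan, so delta = (P·L^3) / (48·E·I).
Convert to SI units:
  P = 44.16 kN = 44160 N
  E = 117.4 GPa = 1.174 × 10¹¹ Pa
Substitute:
  delta = (44160 × 3.835^3) / (48 × (1.174 × 10¹¹) × 0.0004292)
  delta = 0.00103 m
Convert: delta = 0.00103 m = 1.03 mm
Final answer: delta = 1.03 mm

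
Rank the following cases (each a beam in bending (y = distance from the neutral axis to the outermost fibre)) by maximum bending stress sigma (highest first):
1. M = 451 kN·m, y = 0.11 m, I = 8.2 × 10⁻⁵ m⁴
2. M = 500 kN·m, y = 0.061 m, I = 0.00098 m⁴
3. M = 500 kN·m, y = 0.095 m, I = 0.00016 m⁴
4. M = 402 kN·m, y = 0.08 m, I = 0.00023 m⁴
Model: a beam in bending (y = distance from the neutral axis to the outermost fibre), so sigma = (M·y) / I (SI units).
  Case 1: sigma = (451000 × 0.11) / (8.2 × 10⁻⁵) = 6.05 × 10⁸ Pa = 605 MPa
  Case 2: sigma = (500000 × 0.061) / 0.00098 = 3.112 × 10⁷ Pa = 31.12 MPa
  Case 3: sigma = (500000 × 0.095) / 0.00016 = 2.969 × 10⁸ Pa = 296.9 MPa
  Case 4: sigma = (402000 × 0.08) / 0.00023 = 1.398 × 10⁸ Pa = 139.8 MPa
Ordering: 605 MPa (case 1) > 296.9 MPa (case 3) > 139.8 MPa (case 4) > 31.12 MPa (case 2)
Final answer: 1, 3, 4, 2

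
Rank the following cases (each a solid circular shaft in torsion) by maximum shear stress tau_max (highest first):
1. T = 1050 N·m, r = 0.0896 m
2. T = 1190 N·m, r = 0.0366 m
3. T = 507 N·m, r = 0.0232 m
Model: a solid circular shaft in torsion, so tau_max = (2·T) / (π·r^3) (SI units).
  Case 1: tau_max = (2 × 1050) / (π × 0.0896^3) = 929300 Pa = 0.9293 MPa
  Case 2: tau_max = (2 × 1190) / (π × 0.0366^3) = 1.545 × 10⁷ Pa = 15.45 MPa
  Case 3: tau_max = (2 × 507) / (π × 0.0232^3) = 2.585 × 10⁷ Pa = 25.85 MPa
Ordering: 25.85 MPa (case 3) > 15.45 MPa (case 2) > 0.9293 MPa (case 1)
Final answer: 3, 2, 1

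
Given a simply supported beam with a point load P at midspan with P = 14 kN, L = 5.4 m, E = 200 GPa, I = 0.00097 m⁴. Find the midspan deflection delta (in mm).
Model: a simply supported beam with a point load P at midspan, so delta = (P·L^3) / (48·E·I).
Convert to SI units:
  P = 14 kN = 14000 N
  E = 200 GPa = 2 × 10¹¹ Pa
Substitute:
  delta = (14000 × 5.4^3) / (48 × (2 × 10¹¹) × 0.00097)
  delta = 0.0002367 m
Convert: delta = 0.0002367 m = 0.2367 mm
Final answer: delta = 0.2367 mm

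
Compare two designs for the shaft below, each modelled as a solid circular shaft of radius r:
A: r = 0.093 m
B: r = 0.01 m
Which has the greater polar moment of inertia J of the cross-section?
Model: a solid circular shaft of radius r, so J = (π·r^4) / 2 (SI units).
  A: J = (π × 0.093^4) / 2 = 0.0001175 m⁴
  B: J = (π × 0.01^4) / 2 = 1.571 × 10⁻⁸ m⁴
0.0001175 m⁴ > 1.571 × 10⁻⁸ m⁴, so A is larger.
Final answer: A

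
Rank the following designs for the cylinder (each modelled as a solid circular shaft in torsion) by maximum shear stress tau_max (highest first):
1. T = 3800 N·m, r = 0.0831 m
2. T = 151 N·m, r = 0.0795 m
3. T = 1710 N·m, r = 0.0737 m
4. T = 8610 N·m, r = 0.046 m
Model: a solid circular shaft in torsion, so tau_max = (2·T) / (π·r^3) (SI units).
  Case 1: tau_max = (2 × 3800) / (π × 0.0831^3) = 4.216 × 10⁶ Pa = 4.216 MPa
  Case 2: tau_max = (2 × 151) / (π × 0.0795^3) = 191300 Pa = 0.1913 MPa
  Case 3: tau_max = (2 × 1710) / (π × 0.0737^3) = 2.719 × 10⁶ Pa = 2.719 MPa
  Case 4: tau_max = (2 × 8610) / (π × 0.046^3) = 5.631 × 10⁷ Pa = 56.31 MPa
Ordering: 56.31 MPa (case 4) > 4.216 MPa (case 1) > 2.719 MPa (case 3) > 0.1913 MPa (case 2)
Final answer: 4, 1, 3, 2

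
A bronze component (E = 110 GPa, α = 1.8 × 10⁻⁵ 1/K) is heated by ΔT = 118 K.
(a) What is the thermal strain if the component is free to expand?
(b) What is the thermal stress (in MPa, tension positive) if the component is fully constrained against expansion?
(a) Free thermal strain ε_th = α·ΔT = (1.8 × 10⁻⁵) × 118 = 0.002124
(b) Fully constrained, the expansion is suppressed, so σ = -E·α·ΔT. Convert E = 110 GPa = 1.1 × 10¹¹ Pa.
  σ = -(1.1 × 10¹¹) × (1.8 × 10⁻⁵) × 118 = -2.336 × 10⁸ Pa = -233.6 MPa (compressive)
Final answer: (a) ε_th = 0.002124, (b) σ = -233.6 MPa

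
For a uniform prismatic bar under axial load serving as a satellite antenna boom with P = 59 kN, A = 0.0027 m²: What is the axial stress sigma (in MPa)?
Model: a uniform prismatic bar under axial load, so sigma = P / A.
Convert to SI units:
  P = 59 kN = 59000 N
Substitute:
  sigma = 59000 / 0.0027
  sigma = 2.185 × 10⁷ Pa
Convert: sigma = 2.185 × 10⁷ Pa = 21.85 MPa
Final answer: sigma = 21.85 MPa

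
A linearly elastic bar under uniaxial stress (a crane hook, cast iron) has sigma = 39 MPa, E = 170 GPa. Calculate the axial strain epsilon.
Model: a linearly elastic bar under uniaxial stress, so epsilon = sigma / E.
Convert to SI units:
  sigma = 39 MPa = 3.9 × 10⁷ Pa
  E = 170 GPa = 1.7 × 10¹¹ Pa
Substitute:
  epsilon = (3.9 × 10⁷) / (1.7 × 10¹¹)
  epsilon = 0.0002294
Final answer: epsilon = 0.0002294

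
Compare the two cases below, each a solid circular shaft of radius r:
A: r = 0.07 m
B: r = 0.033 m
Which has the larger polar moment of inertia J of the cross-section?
Model: a solid circular shaft of radius r, so J = (π·r^4) / 2 (SI units).
  A: J = (π × 0.07^4) / 2 = 3.771 × 10⁻⁵ m⁴
  B: J = (π × 0.033^4) / 2 = 1.863 × 10⁻⁶ m⁴
3.771 × 10⁻⁵ m⁴ > 1.863 × 10⁻⁶ m⁴, so A is larger.
Final answer: A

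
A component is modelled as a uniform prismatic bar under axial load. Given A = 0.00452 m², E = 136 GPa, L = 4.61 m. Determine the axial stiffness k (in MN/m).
Model: a uniform prismatic bar under axial load, so k = (A·E) / L.
Convert to SI units:
  E = 136 GPa = 1.36 × 10¹¹ Pa
Substitute:
  k = (0.00452 × (1.36 × 10¹¹)) / 4.61
  k = 1.333 × 10⁸ N/m
Convert: k = 1.333 × 10⁸ N/m = 133.3 MN/m
Final answer: k = 133.3 MN/m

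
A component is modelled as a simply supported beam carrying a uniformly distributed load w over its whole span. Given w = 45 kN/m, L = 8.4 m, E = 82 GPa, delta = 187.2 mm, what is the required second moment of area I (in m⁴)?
Model: a simply supported beam carrying a uniformly distributed load w over its whole span, so delta = (5·w·L^4) / (384·E·I).
Solve for I: I = (5·w·L^4) / (384·delta·E).
Convert to SI units:
  w = 45 kN/m = 45000 N/m
  E = 82 GPa = 8.2 × 10¹⁰ Pa
  delta = 187.2 mm = 0.1872 m
Substitute:
  I = (5 × 45000 × 8.4^4) / (384 × 0.1872 × (8.2 × 10¹⁰))
  I = 0.00019 m⁴
Final answer: I = 0.00019 m⁴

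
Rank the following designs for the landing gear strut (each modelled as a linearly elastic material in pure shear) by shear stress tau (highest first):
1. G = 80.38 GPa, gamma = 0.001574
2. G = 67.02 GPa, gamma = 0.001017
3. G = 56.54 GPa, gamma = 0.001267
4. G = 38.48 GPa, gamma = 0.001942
Model: a linearly elastic material in pure shear, so tau = G·gamma (SI units).
  Case 1: tau = (8.038 × 10¹⁰) × 0.001574 = 1.265 × 10⁸ Pa = 126.5 MPa
  Case 2: tau = (6.702 × 10¹⁰) × 0.001017 = 6.816 × 10⁷ Pa = 68.16 MPa
  Case 3: tau = (5.654 × 10¹⁰) × 0.001267 = 7.164 × 10⁷ Pa = 71.64 MPa
  Case 4: tau = (3.848 × 10¹⁰) × 0.001942 = 7.473 × 10⁷ Pa = 74.73 MPa
Ordering: 126.5 MPa (case 1) > 74.73 MPa (case 4) > 71.64 MPa (case 3) > 68.16 MPa (case 2)
Final answer: 1, 4, 3, 2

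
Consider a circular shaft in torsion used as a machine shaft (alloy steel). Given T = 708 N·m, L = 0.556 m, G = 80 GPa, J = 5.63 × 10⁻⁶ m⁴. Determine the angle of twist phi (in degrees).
Model: a circular shaft in torsion, so phi = (T·L) / (G·J).
Convert to SI units:
  G = 80 GPa = 8 × 10¹⁰ Pa
Substitute:
  phi = (708 × 0.556) / ((8 × 10¹⁰) × (5.63 × 10⁻⁶))
  phi = 0.000874 rad
Convert to degrees: phi = 0.000874 × 180/π = 0.05008°
Final answer: phi = 0.05008°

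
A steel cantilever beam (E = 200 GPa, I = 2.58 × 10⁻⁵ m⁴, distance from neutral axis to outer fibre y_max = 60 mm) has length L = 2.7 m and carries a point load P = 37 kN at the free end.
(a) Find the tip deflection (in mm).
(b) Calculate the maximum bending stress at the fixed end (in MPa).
(a) Tip deflection of a cantilever with an end point load: δ = P·L^3 / (3·E·I). Convert P = 37 kN = 37000 N, E = 200 GPa = 2 × 10¹¹ Pa.
  δ = (37000 × 2.7^3) / (3 × (2 × 10¹¹) × (2.58 × 10⁻⁵)) = 0.04705 m = 47.05 mm
(b) Maximum bending moment at the fixed end: M = P·L = 37000 × 2.7 = 99900 N·m. Convert y_max = 60 mm = 0.06 m.
  σ = M·y_max / I = (99900 × 0.06) / (2.58 × 10⁻⁵) = 2.323 × 10⁸ Pa = 232.3 MPa
Final answer: (a) δ = 47.05 mm, (b) σ = 232.3 MPa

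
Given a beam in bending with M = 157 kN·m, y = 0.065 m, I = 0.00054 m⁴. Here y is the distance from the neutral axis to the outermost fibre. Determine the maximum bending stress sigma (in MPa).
Model: a beam in bending, so sigma = (M·y) / I.
Convert to SI units:
  M = 157 kN·m = 157000 N·m
Substitute:
  sigma = (157000 × 0.065) / 0.00054
  sigma = 1.89 × 10⁷ Pa
Convert: sigma = 1.89 × 10⁷ Pa = 18.9 MPa
Final answer: sigma = 18.9 MPa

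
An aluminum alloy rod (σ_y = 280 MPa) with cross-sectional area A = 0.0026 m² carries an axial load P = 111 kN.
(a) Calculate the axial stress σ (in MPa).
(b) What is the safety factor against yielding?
(a) Axial stress σ = P/A. Convert P = 111 kN = 111000 N.
  σ = 111000 / 0.0026 = 4.269 × 10⁷ Pa = 42.69 MPa
(b) Safety factor SF = σ_y/σ = 280 / 42.69 = 6.559
Final answer: (a) σ = 42.69 MPa, (b) SF = 6.559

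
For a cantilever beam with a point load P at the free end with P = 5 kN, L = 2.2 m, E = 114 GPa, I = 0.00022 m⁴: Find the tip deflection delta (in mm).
Model: a cantilever beam with a point load P at the free end, so delta = (P·L^3) / (3·E·I).
Convert to SI units:
  P = 5 kN = 5000 N
  E = 114 GPa = 1.14 × 10¹¹ Pa
Substitute:
  delta = (5000 × 2.2^3) / (3 × (1.14 × 10¹¹) × 0.00022)
  delta = 0.0007076 m
Convert: delta = 0.0007076 m = 0.7076 mm
Final answer: delta = 0.7076 mm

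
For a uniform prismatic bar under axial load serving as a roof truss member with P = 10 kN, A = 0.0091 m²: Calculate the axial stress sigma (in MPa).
Model: a uniform prismatic bar under axial load, so sigma = P / A.
Convert to SI units:
  P = 10 kN = 10000 N
Substitute:
  sigma = 10000 / 0.0091
  sigma = 1.099 × 10⁶ Pa
Convert: sigma = 1.099 × 10⁶ Pa = 1.099 MPa
Final answer: sigma = 1.099 MPa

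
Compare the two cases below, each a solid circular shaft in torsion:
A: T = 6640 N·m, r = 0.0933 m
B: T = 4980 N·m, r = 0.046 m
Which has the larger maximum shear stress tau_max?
Model: a solid circular shaft in torsion, so tau_max = (2·T) / (π·r^3) (SI units).
  A: tau_max = (2 × 6640) / (π × 0.0933^3) = 5.205 × 10⁶ Pa = 5.205 MPa
  B: tau_max = (2 × 4980) / (π × 0.046^3) = 3.257 × 10⁷ Pa = 32.57 MPa
32.57 MPa > 5.205 MPa, so B is larger.
Final answer: B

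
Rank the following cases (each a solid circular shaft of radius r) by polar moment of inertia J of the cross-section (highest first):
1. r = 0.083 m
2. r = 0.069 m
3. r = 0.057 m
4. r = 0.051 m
Model: a solid circular shaft of radius r, so J = (π·r^4) / 2 (SI units).
  Case 1: J = (π × 0.083^4) / 2 = 7.455 × 10⁻⁵ m⁴
  Case 2: J = (π × 0.069^4) / 2 = 3.561 × 10⁻⁵ m⁴
  Case 3: J = (π × 0.057^4) / 2 = 1.658 × 10⁻⁵ m⁴
  Case 4: J = (π × 0.051^4) / 2 = 1.063 × 10⁻⁵ m⁴
Ordering: 7.455 × 10⁻⁵ m⁴ (case 1) > 3.561 × 10⁻⁵ m⁴ (case 2) > 1.658 × 10⁻⁵ m⁴ (case 3) > 1.063 × 10⁻⁵ m⁴ (case 4)
Final answer: 1, 2, 3, 4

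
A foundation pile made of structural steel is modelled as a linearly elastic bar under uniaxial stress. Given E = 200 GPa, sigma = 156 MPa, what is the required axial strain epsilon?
Model: a linearly elastic bar under uniaxial stress, so sigma = E·epsilon.
Solve for epsilon: epsilon = sigma / E.
Convert to SI units:
  E = 200 GPa = 2 × 10¹¹ Pa
  sigma = 156 MPa = 1.56 × 10⁸ Pa
Substitute:
  epsilon = (1.56 × 10⁸) / (2 × 10¹¹)
  epsilon = 0.00078
Final answer: epsilon = 0.00078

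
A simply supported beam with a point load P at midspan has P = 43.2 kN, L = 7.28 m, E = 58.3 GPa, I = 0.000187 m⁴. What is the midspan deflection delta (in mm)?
Model: a simply supported beam with a point load P at midspan, so delta = (P·L^3) / (48·E·I).
Convert to SI units:
  P = 43.2 kN = 43200 N
  E = 58.3 GPa = 5.83 × 10¹⁰ Pa
Substitute:
  delta = (43200 × 7.28^3) / (48 × (5.83 × 10¹⁰) × 0.000187)
  delta = 0.03185 m
Convert: delta = 0.03185 m = 31.85 mm
Final answer: delta = 31.85 mm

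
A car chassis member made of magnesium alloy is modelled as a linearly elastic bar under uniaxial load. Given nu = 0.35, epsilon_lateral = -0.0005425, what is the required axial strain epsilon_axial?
Model: a linearly elastic bar under uniaxial load, so epsilon_lateral = -nu·epsilon_axial.
Solve for epsilon_axial: epsilon_axial = -epsilon_lateral / nu.
Substitute:
  epsilon_axial = -(-0.0005425) / 0.35
  epsilon_axial = 0.00155
Final answer: epsilon_axial = 0.00155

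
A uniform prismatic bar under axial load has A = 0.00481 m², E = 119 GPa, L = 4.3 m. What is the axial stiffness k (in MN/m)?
Model: a uniform prismatic bar under axial load, so k = (A·E) / L.
Convert to SI units:
  E = 119 GPa = 1.19 × 10¹¹ Pa
Substitute:
  k = (0.00481 × (1.19 × 10¹¹)) / 4.3
  k = 1.331 × 10⁸ N/m
Convert: k = 1.331 × 10⁸ N/m = 133.1 MN/m
Final answer: k = 133.1 MN/m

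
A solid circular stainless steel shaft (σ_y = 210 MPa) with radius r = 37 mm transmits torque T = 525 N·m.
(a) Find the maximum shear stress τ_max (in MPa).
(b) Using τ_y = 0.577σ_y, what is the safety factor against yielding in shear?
(a) For a solid circular shaft, τ_max = T·r/J with J = π·r^4/2, i.e. τ_max = 2·T / (π·r^3). Convert r = 37 mm = 0.037 m.
  τ_max = (2 × 525) / (π × 0.037^3) = 6.598 × 10⁶ Pa = 6.598 MPa
(b) τ_y = 0.577 × 210 = 121.17 MPa
  SF = τ_y/τ_max = 121.17 / 6.598 = 18.36
Final answer: (a) τ_max = 6.598 MPa, (b) SF = 18.36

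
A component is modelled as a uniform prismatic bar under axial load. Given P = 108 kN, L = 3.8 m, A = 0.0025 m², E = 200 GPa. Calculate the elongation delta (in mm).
Model: a uniform prismatic bar under axial load, so delta = (P·L) / (A·E).
Convert to SI units:
  P = 108 kN = 108000 N
  E = 200 GPa = 2 × 10¹¹ Pa
Substitute:
  delta = (108000 × 3.8) / (0.0025 × (2 × 10¹¹))
  delta = 0.0008208 m
Convert: delta = 0.0008208 m = 0.8208 mm
Final answer: delta = 0.8208 mm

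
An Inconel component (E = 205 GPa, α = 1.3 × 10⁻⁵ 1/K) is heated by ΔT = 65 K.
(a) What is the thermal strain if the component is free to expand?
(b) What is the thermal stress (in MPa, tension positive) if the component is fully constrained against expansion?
(a) Free thermal strain ε_th = α·ΔT = (1.3 × 10⁻⁵) × 65 = 0.000845
(b) Fully constrained, the expansion is suppressed, so σ = -E·α·ΔT. Convert E = 205 GPa = 2.05 × 10¹¹ Pa.
  σ = -(2.05 × 10¹¹) × (1.3 × 10⁻⁵) × 65 = -1.732 × 10⁸ Pa = -173.2 MPa (compressive)
Final answer: (a) ε_th = 0.000845, (b) σ = -173.2 MPa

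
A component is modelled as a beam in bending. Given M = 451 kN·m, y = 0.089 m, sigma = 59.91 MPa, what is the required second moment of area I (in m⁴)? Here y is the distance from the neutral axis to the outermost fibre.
Model: a beam in bending, so sigma = (M·y) / I.
Solve for I: I = (M·y) / sigma.
Convert to SI units:
  M = 451 kN·m = 451000 N·m
  sigma = 59.91 MPa = 5.991 × 10⁷ Pa
Substitute:
  I = (451000 × 0.089) / (5.991 × 10⁷)
  I = 0.00067 m⁴
Final answer: I = 0.00067 m⁴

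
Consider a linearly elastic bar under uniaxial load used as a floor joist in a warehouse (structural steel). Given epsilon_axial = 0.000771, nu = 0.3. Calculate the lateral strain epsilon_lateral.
Model: a linearly elastic bar under uniaxial load, so epsilon_lateral = -nu·epsilon_axial.
Substitute:
  epsilon_lateral = -(0.3 × 0.000771)
  epsilon_lateral = -0.0002313
Final answer: epsilon_lateral = -0.0002313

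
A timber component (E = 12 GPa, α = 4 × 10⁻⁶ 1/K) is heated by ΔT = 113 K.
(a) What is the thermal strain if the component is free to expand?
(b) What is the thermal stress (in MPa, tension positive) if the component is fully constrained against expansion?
(a) Free thermal strain ε_th = α·ΔT = (4 × 10⁻⁶) × 113 = 0.000452
(b) Fully constrained, the expansion is suppressed, so σ = -E·α·ΔT. Convert E = 12 GPa = 1.2 × 10¹⁰ Pa.
  σ = -(1.2 × 10¹⁰) × (4 × 10⁻⁶) × 113 = -5.424 × 10⁶ Pa = -5.424 MPa (compressive)
Final answer: (a) ε_th = 0.000452, (b) σ = -5.424 MPa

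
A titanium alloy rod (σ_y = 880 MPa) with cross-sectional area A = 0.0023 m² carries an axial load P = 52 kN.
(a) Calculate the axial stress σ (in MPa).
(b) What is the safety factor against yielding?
(a) Axial stress σ = P/A. Convert P = 52 kN = 52000 N.
  σ = 52000 / 0.0023 = 2.261 × 10⁷ Pa = 22.61 MPa
(b) Safety factor SF = σ_y/σ = 880 / 22.61 = 38.92
Final answer: (a) σ = 22.61 MPa, (b) SF = 38.92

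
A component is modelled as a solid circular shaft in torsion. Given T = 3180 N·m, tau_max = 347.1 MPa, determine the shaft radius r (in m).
Model: a solid circular shaft in torsion, so tau_max = (2·T) / (π·r^3).
Solve for r: r = ((2·T) / (π·tau_max))^(1/3).
Convert to SI units:
  tau_max = 347.1 MPa = 3.471 × 10⁸ Pa
Substitute:
  r = ((2 × 3180) / (π × (3.471 × 10⁸)))^(1/3)
  r = 0.018 m
Final answer: r = 0.018 m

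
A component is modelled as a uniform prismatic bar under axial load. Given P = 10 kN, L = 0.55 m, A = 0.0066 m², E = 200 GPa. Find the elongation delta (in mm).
Model: a uniform prismatic bar under axial load, so delta = (P·L) / (A·E).
Convert to SI units:
  P = 10 kN = 10000 N
  E = 200 GPa = 2 × 10¹¹ Pa
Substitute:
  delta = (10000 × 0.55) / (0.0066 × (2 × 10¹¹))
  delta = 4.167 × 10⁻⁶ m
Convert: delta = 4.167 × 10⁻⁶ m = 0.004167 mm
Final answer: delta = 0.004167 mm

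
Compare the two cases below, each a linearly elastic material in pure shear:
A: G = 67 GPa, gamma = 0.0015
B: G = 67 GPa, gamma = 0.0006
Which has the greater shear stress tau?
Model: a linearly elastic material in pure shear, so tau = G·gamma (SI units).
  A: tau = (6.7 × 10¹⁰) × 0.0015 = 1.005 × 10⁸ Pa = 100.5 MPa
  B: tau = (6.7 × 10¹⁰) × 0.0006 = 4.02 × 10⁷ Pa = 40.2 MPa
100.5 MPa > 40.2 MPa, so A is larger.
Final answer: A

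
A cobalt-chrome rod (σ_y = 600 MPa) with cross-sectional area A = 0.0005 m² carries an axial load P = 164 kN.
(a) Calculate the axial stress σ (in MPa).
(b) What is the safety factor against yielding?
(a) Axial stress σ = P/A. Convert P = 164 kN = 164000 N.
  σ = 164000 / 0.0005 = 3.28 × 10⁸ Pa = 328 MPa
(b) Safety factor SF = σ_y/σ = 600 / 328 = 1.829
Final answer: (a) σ = 328 MPa, (b) SF = 1.829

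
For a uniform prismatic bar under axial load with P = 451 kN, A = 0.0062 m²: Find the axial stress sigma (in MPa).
Model: a uniform prismatic bar under axial load, so sigma = P / A.
Convert to SI units:
  P = 451 kN = 451000 N
Substitute:
  sigma = 451000 / 0.0062
  sigma = 7.274 × 10⁷ Pa
Convert: sigma = 7.274 × 10⁷ Pa = 72.74 MPa
Final answer: sigma = 72.74 MPa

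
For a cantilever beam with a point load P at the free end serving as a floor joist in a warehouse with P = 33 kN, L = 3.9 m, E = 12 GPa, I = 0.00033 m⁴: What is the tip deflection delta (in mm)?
Model: a cantilever beam with a point load P at the free end, so delta = (P·L^3) / (3·E·I).
Convert to SI units:
  P = 33 kN = 33000 N
  E = 12 GPa = 1.2 × 10¹⁰ Pa
Substitute:
  delta = (33000 × 3.9^3) / (3 × (1.2 × 10¹⁰) × 0.00033)
  delta = 0.1648 m
Convert: delta = 0.1648 m = 164.8 mm
Final answer: delta = 164.8 mm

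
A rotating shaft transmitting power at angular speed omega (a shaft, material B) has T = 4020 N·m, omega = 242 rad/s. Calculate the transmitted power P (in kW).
Model: a rotating shaft transmitting power at angular speed omega, so P = T·omega.
Substitute:
  P = 4020 × 242
  P = 972800 W
Convert: P = 972800 W = 972.8 kW
Final answer: P = 972.8 kW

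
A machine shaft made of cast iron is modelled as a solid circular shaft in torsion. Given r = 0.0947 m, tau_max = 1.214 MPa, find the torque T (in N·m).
Model: a solid circular shaft in torsion, so tau_max = (2·T) / (π·r^3).
Solve for T: T = (π·tau_max·r^3) / 2.
Convert to SI units:
  tau_max = 1.214 MPa = 1.214 × 10⁶ Pa
Substitute:
  T = (π × (1.214 × 10⁶) × 0.0947^3) / 2
  T = 1620 N·m
Final answer: T = 1620 N·m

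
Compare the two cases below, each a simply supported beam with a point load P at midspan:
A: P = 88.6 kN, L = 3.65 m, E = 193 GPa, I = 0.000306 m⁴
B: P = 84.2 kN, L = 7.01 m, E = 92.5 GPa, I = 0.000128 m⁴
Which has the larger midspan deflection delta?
Model: a simply supported beam with a point load P at midspan, so delta = (P·L^3) / (48·E·I) (SI units).
  A: delta = (88600 × 3.65^3) / (48 × (1.93 × 10¹¹) × 0.000306) = 0.00152 m = 1.52 mm
  B: delta = (84200 × 7.01^3) / (48 × (9.25 × 10¹⁰) × 0.000128) = 0.05104 m = 51.04 mm
51.04 mm > 1.52 mm, so B is larger.
Final answer: B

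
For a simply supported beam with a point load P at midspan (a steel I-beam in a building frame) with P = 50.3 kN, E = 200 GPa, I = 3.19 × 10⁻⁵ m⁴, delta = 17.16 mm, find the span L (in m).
Model: a simply supported beam with a point load P at midspan, so delta = (P·L^3) / (48·E·I).
Solve for L: L = ((48·delta·E·I) / P)^(1/3).
Convert to SI units:
  P = 50.3 kN = 50300 N
  E = 200 GPa = 2 × 10¹¹ Pa
  delta = 17.16 mm = 0.01716 m
Substitute:
  L = ((48 × 0.01716 × (2 × 10¹¹) × (3.19 × 10⁻⁵)) / 50300)^(1/3)
  L = 4.71 m
Final answer: L = 4.71 m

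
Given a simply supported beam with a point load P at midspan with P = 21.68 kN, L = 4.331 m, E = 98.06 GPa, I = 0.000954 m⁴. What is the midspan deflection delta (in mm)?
Model: a simply supported beam with a point load P at midspan, so delta = (P·L^3) / (48·E·I).
Convert to SI units:
  P = 21.68 kN = 21680 N
  E = 98.06 GPa = 9.806 × 10¹⁰ Pa
Substitute:
  delta = (21680 × 4.331^3) / (48 × (9.806 × 10¹⁰) × 0.000954)
  delta = 0.0003922 m
Convert: delta = 0.0003922 m = 0.3922 mm
Final answer: delta = 0.3922 mm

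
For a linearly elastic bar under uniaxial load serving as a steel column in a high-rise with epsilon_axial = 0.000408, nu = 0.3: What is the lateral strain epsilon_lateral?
Model: a linearly elastic bar under uniaxial load, so epsilon_lateral = -nu·epsilon_axial.
Substitute:
  epsilon_lateral = -(0.3 × 0.000408)
  epsilon_lateral = -0.0001224
Final answer: epsilon_lateral = -0.0001224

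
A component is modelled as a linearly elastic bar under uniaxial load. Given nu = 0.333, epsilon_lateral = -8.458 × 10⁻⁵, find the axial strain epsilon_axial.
Model: a linearly elastic bar under uniaxial load, so epsilon_lateral = -nu·epsilon_axial.
Solve for epsilon_axial: epsilon_axial = -epsilon_lateral / nu.
Substitute:
  epsilon_axial = -(-8.458 × 10⁻⁵) / 0.333
  epsilon_axial = 0.000254
Final answer: epsilon_axial = 0.000254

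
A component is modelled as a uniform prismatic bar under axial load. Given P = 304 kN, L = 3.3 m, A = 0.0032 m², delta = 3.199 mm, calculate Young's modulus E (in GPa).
Model: a uniform prismatic bar under axial load, so delta = (P·L) / (A·E).
Solve for E: E = (P·L) / (delta·A).
Convert to SI units:
  P = 304 kN = 304000 N
  delta = 3.199 mm = 0.003199 m
Substitute:
  E = (304000 × 3.3) / (0.003199 × 0.0032)
  E = 9.8 × 10¹⁰ Pa
Convert: E = 9.8 × 10¹⁰ Pa = 98 GPa
Final answer: E = 98 GPa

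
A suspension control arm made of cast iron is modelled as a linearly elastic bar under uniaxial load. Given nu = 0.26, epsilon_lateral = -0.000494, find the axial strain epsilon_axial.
Model: a linearly elastic bar under uniaxial load, so epsilon_lateral = -nu·epsilon_axial.
Solve for epsilon_axial: epsilon_axial = -epsilon_lateral / nu.
Substitute:
  epsilon_axial = -(-0.000494) / 0.26
  epsilon_axial = 0.0019
Final answer: epsilon_axial = 0.0019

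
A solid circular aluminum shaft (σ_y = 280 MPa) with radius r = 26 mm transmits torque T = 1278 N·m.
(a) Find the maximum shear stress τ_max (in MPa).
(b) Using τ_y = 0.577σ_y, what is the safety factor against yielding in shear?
(a) For a solid circular shaft, τ_max = T·r/J with J = π·r^4/2, i.e. τ_max = 2·T / (π·r^3). Convert r = 26 mm = 0.026 m.
  τ_max = (2 × 1278) / (π × 0.026^3) = 4.629 × 10⁷ Pa = 46.29 MPa
(b) τ_y = 0.577 × 280 = 161.56 MPa
  SF = τ_y/τ_max = 161.56 / 46.29 = 3.49
Final answer: (a) τ_max = 46.29 MPa, (b) SF = 3.49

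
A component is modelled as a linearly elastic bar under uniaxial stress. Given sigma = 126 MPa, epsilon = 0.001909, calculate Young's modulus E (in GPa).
Model: a linearly elastic bar under uniaxial stress, so epsilon = sigma / E.
Solve for E: E = sigma / epsilon.
Convert to SI units:
  sigma = 126 MPa = 1.26 × 10⁸ Pa
Substitute:
  E = (1.26 × 10⁸) / 0.001909
  E = 6.6 × 10¹⁰ Pa
Convert: E = 6.6 × 10¹⁰ Pa = 66 GPa
Final answer: E = 66 GPa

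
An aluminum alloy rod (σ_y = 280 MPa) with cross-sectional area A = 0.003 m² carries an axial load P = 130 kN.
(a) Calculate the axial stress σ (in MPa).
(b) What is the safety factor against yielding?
(a) Axial stress σ = P/A. Convert P = 130 kN = 130000 N.
  σ = 130000 / 0.003 = 4.333 × 10⁷ Pa = 43.33 MPa
(b) Safety factor SF = σ_y/σ = 280 / 43.33 = 6.462
Final answer: (a) σ = 43.33 MPa, (b) SF = 6.462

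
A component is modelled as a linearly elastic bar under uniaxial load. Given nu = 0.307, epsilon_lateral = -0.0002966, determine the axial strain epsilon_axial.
Model: a linearly elastic bar under uniaxial load, so epsilon_lateral = -nu·epsilon_axial.
Solve for epsilon_axial: epsilon_axial = -epsilon_lateral / nu.
Substitute:
  epsilon_axial = -(-0.0002966) / 0.307
  epsilon_axial = 0.0009661
Final answer: epsilon_axial = 0.0009661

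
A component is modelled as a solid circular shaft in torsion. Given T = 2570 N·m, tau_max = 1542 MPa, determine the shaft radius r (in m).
Model: a solid circular shaft in torsion, so tau_max = (2·T) / (π·r^3).
Solve for r: r = ((2·T) / (π·tau_max))^(1/3).
Convert to SI units:
  tau_max = 1542 MPa = 1.542 × 10⁹ Pa
Substitute:
  r = ((2 × 2570) / (π × (1.542 × 10⁹)))^(1/3)
  r = 0.0102 m
Final answer: r = 0.0102 m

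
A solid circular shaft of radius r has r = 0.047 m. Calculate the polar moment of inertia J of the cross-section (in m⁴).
Model: a solid circular shaft of radius r, so J = (π·r^4) / 2.
Substitute:
  J = (π × 0.047^4) / 2
  J = 7.665 × 10⁻⁶ m⁴
Final answer: J = 7.665 × 10⁻⁶ m⁴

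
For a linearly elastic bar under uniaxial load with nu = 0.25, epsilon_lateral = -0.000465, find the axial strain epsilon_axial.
Model: a linearly elastic bar under uniaxial load, so epsilon_lateral = -nu·epsilon_axial.
Solve for epsilon_axial: epsilon_axial = -epsilon_lateral / nu.
Substitute:
  epsilon_axial = -(-0.000465) / 0.25
  epsilon_axial = 0.00186
Final answer: epsilon_axial = 0.00186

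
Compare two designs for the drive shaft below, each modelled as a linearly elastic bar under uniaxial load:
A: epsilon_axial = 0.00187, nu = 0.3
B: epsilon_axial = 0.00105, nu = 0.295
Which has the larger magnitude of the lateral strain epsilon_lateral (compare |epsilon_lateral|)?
Model: a linearly elastic bar under uniaxial load, so epsilon_lateral = -nu·epsilon_axial (SI units).
  A: epsilon_lateral = -(0.3 × 0.00187) = -0.000561
  B: epsilon_lateral = -(0.295 × 0.00105) = -0.0003097
|epsilon_lateral|: A = 0.000561, B = 0.0003097, so A is larger in magnitude.
Final answer: A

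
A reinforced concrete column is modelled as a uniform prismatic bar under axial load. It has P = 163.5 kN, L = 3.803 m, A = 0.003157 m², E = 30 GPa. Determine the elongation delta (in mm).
Model: a uniform prismatic bar under axial load, so delta = (P·L) / (A·E).
Convert to SI units:
  P = 163.5 kN = 163500 N
  E = 30 GPa = 3 × 10¹⁰ Pa
Substitute:
  delta = (163500 × 3.803) / (0.003157 × (3 × 10¹⁰))
  delta = 0.006565 m
Convert: delta = 0.006565 m = 6.565 mm
Final answer: delta = 6.565 mm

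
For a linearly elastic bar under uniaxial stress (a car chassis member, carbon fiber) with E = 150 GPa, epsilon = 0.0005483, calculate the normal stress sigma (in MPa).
Model: a linearly elastic bar under uniaxial stress, so epsilon = sigma / E.
Solve for sigma: sigma = epsilon·E.
Convert to SI units:
  E = 150 GPa = 1.5 × 10¹¹ Pa
Substitute:
  sigma = 0.0005483 × (1.5 × 10¹¹)
  sigma = 8.225 × 10⁷ Pa
Convert: sigma = 8.225 × 10⁷ Pa = 82.25 MPa
Final answer: sigma = 82.25 MPa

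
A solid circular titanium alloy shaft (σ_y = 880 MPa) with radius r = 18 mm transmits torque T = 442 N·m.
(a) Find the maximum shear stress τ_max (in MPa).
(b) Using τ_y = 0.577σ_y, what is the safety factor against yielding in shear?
(a) For a solid circular shaft, τ_max = T·r/J with J = π·r^4/2, i.e. τ_max = 2·T / (π·r^3). Convert r = 18 mm = 0.018 m.
  τ_max = (2 × 442) / (π × 0.018^3) = 4.825 × 10⁷ Pa = 48.25 MPa
(b) τ_y = 0.577 × 880 = 507.76 MPa
  SF = τ_y/τ_max = 507.76 / 48.25 = 10.52
Final answer: (a) τ_max = 48.25 MPa, (b) SF = 10.52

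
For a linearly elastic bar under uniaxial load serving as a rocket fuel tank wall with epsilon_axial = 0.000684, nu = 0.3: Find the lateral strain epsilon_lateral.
Model: a linearly elastic bar under uniaxial load, so epsilon_lateral = -nu·epsilon_axial.
Substitute:
  epsilon_lateral = -(0.3 × 0.000684)
  epsilon_lateral = -0.0002052
Final answer: epsilon_lateral = -0.0002052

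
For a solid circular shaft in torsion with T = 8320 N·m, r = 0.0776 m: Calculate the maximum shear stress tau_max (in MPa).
Model: a solid circular shaft in torsion, so tau_max = (2·T) / (π·r^3).
Substitute:
  tau_max = (2 × 8320) / (π × 0.0776^3)
  tau_max = 1.133 × 10⁷ Pa
Convert: tau_max = 1.133 × 10⁷ Pa = 11.33 MPa
Final answer: tau_max = 11.33 MPa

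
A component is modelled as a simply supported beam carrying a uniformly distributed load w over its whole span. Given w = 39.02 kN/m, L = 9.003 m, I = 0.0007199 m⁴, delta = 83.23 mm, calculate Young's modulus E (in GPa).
Model: a simply supported beam carrying a uniformly distributed load w over its whole span, so delta = (5·w·L^4) / (384·E·I).
Solve for E: E = (5·w·L^4) / (384·delta·I).
Convert to SI units:
  w = 39.02 kN/m = 39020 N/m
  delta = 83.23 mm = 0.08323 m
Substitute:
  E = (5 × 39020 × 9.003^4) / (384 × 0.08323 × 0.0007199)
  E = 5.571 × 10¹⁰ Pa
Convert: E = 5.571 × 10¹⁰ Pa = 55.71 GPa
Final answer: E = 55.71 GPa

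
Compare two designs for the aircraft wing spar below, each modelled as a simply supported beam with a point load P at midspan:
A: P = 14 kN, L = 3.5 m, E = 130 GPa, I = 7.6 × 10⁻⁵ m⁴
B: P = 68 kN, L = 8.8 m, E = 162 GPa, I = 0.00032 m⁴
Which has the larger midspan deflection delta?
Model: a simply supported beam with a point load P at midspan, so delta = (P·L^3) / (48·E·I) (SI units).
  A: delta = (14000 × 3.5^3) / (48 × (1.3 × 10¹¹) × (7.6 × 10⁻⁵)) = 0.001266 m = 1.266 mm
  B: delta = (68000 × 8.8^3) / (48 × (1.62 × 10¹¹) × 0.00032) = 0.01862 m = 18.62 mm
18.62 mm > 1.266 mm, so B is larger.
Final answer: B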